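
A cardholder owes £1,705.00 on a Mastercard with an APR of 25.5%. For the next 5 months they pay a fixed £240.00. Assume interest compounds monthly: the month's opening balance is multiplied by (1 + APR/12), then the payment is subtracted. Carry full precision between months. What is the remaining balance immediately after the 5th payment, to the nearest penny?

Monthly rate r = 25.5%/12 = 2.125% = 0.02125.
Each month: B ← B·(1+r) − £240.00.
Month 1: interest £36.23; balance after payment £1,501.23.
Month 2: interest £31.90; balance after payment £1,293.13.
Month 3: interest £27.48; balance after payment £1,080.61.
Month 4: interest £22.96; balance after payment £863.57.
Month 5: interest £18.35; balance after payment £641.93.

£641.93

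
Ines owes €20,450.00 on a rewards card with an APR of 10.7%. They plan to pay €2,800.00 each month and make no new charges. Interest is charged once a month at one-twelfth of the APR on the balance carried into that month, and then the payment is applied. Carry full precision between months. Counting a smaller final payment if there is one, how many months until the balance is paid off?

8 payments

Monthly rate r = 10.7%/12 = 0.891667% = 0.00891667.
Recurrence: B ← B·(1+r) − €2,800.00.
Month 1: interest €182.35; balance after payment €17,832.35.
Month 2: interest €159.01; balance after payment €15,191.35.
Closed form: n = −ln(1 − rB₀/P)/ln(1+r) = −ln(0.93488)/ln(1.00892) ≈ 7.586, so the balance reaches zero during payment 8.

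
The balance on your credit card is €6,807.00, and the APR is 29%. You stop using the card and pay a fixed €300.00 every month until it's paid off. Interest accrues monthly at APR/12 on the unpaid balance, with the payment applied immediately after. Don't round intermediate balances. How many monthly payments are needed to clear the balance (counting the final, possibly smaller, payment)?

34 payments

Monthly rate r = 29%/12 = 2.41667% = 0.0241667.
Recurrence: B ← B·(1+r) − €300.00.
Month 1: interest €164.50; balance after payment €6,671.50.
Month 2: interest €161.23; balance after payment €6,532.73.
Closed form: n = −ln(1 − rB₀/P)/ln(1+r) = −ln(0.45166)/ln(1.02417) ≈ 33.285, so the balance reaches zero during payment 34.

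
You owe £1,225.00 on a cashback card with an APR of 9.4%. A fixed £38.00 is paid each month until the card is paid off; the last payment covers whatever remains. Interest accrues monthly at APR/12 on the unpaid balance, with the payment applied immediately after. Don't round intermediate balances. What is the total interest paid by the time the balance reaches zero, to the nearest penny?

£192.46

Monthly rate r = 9.4%/12 = 0.783333% = 0.00783333.
Payoff takes n = ⌈−ln(1 − rB₀/P)/ln(1+r)⌉ = ⌈37.301⌉ = 38 payments; the last is £11.46.
Total paid = 37·£38.00 + £11.46 = £1,417.46.
Total interest = total paid − principal = £1,417.46 − £1,225.00 = £192.46.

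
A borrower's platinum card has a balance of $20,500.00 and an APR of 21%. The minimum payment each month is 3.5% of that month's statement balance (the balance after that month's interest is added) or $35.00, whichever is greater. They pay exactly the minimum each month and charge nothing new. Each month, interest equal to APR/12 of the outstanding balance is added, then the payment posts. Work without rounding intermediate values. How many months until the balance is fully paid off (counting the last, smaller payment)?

206 months

Monthly rate r = 21%/12 = 1.75% = 0.0175.
While 3.5% of the post-interest balance exceeds $35.00, each month B ← (B·(1+r))·(1 − 0.035), i.e. B shrinks by the factor (1+r)·0.965 = 0.98189.
This holds for months 1–167. Entering month 168 the balance is $968.42; 3.5% of the post-interest balance is now below $35.00, so the flat $35.00 minimum applies from here.
From month 168 a fixed $35.00 at rate r clears $968.42 in 39 more payments. Total: 167 + 39 = 206 months.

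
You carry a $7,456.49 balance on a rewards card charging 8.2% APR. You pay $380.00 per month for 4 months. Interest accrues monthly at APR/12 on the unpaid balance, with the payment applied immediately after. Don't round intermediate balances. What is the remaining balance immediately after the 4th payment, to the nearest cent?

$6,126.75

Monthly rate r = 8.2%/12 = 0.683333% = 0.00683333.
Each month: B ← B·(1+r) − $380.00.
Month 1: interest $50.95; balance after payment $7,127.44.
Month 2: interest $48.70; balance after payment $6,796.15.
Month 3: interest $46.44; balance after payment $6,462.59.
Month 4: interest $44.16; balance after payment $6,126.75.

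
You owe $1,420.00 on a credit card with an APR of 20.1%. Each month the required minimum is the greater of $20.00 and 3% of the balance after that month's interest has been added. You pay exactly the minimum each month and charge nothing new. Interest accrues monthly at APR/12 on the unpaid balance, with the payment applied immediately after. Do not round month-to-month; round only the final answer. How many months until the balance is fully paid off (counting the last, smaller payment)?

Monthly rate r = 20.1%/12 = 1.675% = 0.01675.
While 3% of the post-interest balance exceeds $20.00, each month B ← (B·(1+r))·(1 − 0.03), i.e. B shrinks by the factor (1+r)·0.97 = 0.98625.
This holds for months 1–56. Entering month 57 the balance is $653.88; 3% of the post-interest balance is now below $20.00, so the flat $20.00 minimum applies from here.
From month 57 a fixed $20.00 at rate r clears $653.88 in 48 more payments. Total: 56 + 48 = 104 months.

104 months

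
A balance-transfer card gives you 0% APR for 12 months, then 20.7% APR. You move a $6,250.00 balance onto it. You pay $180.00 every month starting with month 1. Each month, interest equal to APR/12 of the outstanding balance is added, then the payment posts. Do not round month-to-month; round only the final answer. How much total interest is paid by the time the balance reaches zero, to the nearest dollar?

Promo months 1–12 at r₀ = 0%/12 = 0; months 13+ at r₁ = 20.7%/12 = 0.01725.
After month 12 (no interest yet): B = $6,250.00 − 12·$180.00 = $4,090.00.
Then at r₁ with $180.00/mo: n₂ = −ln(1 − r₁·B/P)/ln(1+r₁) ≈ 29.09 → 30 more payments.
Total paid = 41·$180.00 + $16.20 = $7,396.20; interest = $7,396.20 − $6,250.00 = $1,146.20.

$1,146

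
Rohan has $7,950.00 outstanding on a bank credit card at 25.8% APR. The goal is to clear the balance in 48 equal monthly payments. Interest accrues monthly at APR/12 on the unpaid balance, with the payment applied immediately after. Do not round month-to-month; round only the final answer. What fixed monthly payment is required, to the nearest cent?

$267.16

Monthly rate r = 25.8%/12 = 2.15% = 0.0215.
Level-payment amortization: P = B₀·r / (1 − (1+r)^(−n)) = 7950.00·0.0215 / (1 − 1.0215^(−48)).
Denominator 1 − (1+r)^(−48) = 0.639787986.
P = 170.925 / 0.639787986 ≈ 267.16.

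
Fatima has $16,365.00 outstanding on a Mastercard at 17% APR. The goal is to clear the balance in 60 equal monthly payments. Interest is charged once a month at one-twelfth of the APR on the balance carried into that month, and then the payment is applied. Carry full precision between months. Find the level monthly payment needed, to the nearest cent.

Monthly rate r = 17%/12 = 1.41667% = 0.0141667.
Level-payment amortization: P = B₀·r / (1 − (1+r)^(−n)) = 16365.00·0.0141667 / (1 − 1.01417^(−60)).
Denominator 1 − (1+r)^(−60) = 0.570028105.
P = 231.837 / 0.570028105 ≈ 406.71.

$406.71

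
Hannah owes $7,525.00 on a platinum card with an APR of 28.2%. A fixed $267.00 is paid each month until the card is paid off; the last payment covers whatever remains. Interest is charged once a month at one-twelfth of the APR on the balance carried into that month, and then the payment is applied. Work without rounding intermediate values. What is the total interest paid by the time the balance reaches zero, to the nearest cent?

Monthly rate r = 28.2%/12 = 2.35% = 0.0235.
Payoff takes n = ⌈−ln(1 − rB₀/P)/ln(1+r)⌉ = ⌈46.738⌉ = 47 payments; the last is $197.63.
Total paid = 46·$267.00 + $197.63 = $12,479.63.
Total interest = total paid − principal = $12,479.63 − $7,525.00 = $4,954.63.

$4,954.63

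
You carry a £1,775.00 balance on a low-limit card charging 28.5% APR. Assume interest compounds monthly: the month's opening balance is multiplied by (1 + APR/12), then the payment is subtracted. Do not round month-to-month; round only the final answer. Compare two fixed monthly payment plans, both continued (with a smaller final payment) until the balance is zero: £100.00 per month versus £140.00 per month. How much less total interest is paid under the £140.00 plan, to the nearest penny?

£195.26

Monthly rate r = 28.5%/12 = 2.375% = 0.02375.
At £100.00/mo: n = ⌈−ln(1 − rB₀/P)/ln(1+r)⌉ = 24 payments (last £32.47); total interest = total paid − £1,775.00 = £557.47.
At £140.00/mo: 16 payments (last £37.21); total interest £362.21.
Interest saved = £557.47 − £362.21 = £195.26.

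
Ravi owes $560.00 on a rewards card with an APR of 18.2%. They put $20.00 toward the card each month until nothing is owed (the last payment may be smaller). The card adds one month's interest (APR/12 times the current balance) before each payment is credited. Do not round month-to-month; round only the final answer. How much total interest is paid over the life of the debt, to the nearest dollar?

Monthly rate r = 18.2%/12 = 1.51667% = 0.0151667.
Payoff takes n = ⌈−ln(1 − rB₀/P)/ln(1+r)⌉ = ⌈36.724⌉ = 37 payments; the last is $14.52.
Total paid = 36·$20.00 + $14.52 = $734.52.
Total interest = total paid − principal = $734.52 − $560.00 = $174.52.

$175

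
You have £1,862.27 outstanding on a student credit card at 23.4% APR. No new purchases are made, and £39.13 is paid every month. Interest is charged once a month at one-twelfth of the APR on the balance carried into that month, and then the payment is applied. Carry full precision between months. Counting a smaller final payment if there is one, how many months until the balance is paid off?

Monthly rate r = 23.4%/12 = 1.95% = 0.0195.
Recurrence: B ← B·(1+r) − £39.13.
Month 1: interest £36.31; balance after payment £1,859.45.
Month 2: interest £36.26; balance after payment £1,856.58.
Closed form: n = −ln(1 − rB₀/P)/ln(1+r) = −ln(0.071958)/ln(1.0195) ≈ 136.269, so the balance reaches zero during payment 137.

137 months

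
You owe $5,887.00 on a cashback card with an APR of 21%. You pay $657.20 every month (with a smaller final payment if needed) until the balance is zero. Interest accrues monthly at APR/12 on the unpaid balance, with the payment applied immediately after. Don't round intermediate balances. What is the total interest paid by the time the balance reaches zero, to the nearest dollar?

Monthly rate r = 21%/12 = 1.75% = 0.0175.
Payoff takes n = ⌈−ln(1 − rB₀/P)/ln(1+r)⌉ = ⌈9.828⌉ = 10 payments; the last is $545.01.
Total paid = 9·$657.20 + $545.01 = $6,459.81.
Total interest = total paid − principal = $6,459.81 − $5,887.00 = $572.81.

$573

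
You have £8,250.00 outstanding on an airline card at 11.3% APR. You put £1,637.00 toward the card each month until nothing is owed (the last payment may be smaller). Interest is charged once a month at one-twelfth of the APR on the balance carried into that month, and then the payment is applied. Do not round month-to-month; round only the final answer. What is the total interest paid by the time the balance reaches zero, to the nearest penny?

£243.09

Monthly rate r = 11.3%/12 = 0.941667% = 0.00941667.
Payoff takes n = ⌈−ln(1 − rB₀/P)/ln(1+r)⌉ = ⌈5.187⌉ = 6 payments; the last is £308.09.
Total paid = 5·£1,637.00 + £308.09 = £8,493.09.
Total interest = total paid − principal = £8,493.09 − £8,250.00 = £243.09.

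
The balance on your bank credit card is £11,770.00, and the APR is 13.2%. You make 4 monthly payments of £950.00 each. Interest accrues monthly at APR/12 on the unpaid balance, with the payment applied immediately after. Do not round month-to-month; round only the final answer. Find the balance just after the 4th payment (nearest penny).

Monthly rate r = 13.2%/12 = 1.1% = 0.011.
Each month: B ← B·(1+r) − £950.00.
Month 1: interest £129.47; balance after payment £10,949.47.
Month 2: interest £120.44; balance after payment £10,119.91.
Month 3: interest £111.32; balance after payment £9,281.23.
Month 4: interest £102.09; balance after payment £8,433.33.

£8,433.33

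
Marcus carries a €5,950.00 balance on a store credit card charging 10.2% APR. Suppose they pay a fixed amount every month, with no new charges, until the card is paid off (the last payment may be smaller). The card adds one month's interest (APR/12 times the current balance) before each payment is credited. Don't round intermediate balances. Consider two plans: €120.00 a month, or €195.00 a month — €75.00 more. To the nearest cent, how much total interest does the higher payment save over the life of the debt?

€841.43

Monthly rate r = 10.2%/12 = 0.85% = 0.0085.
At €120.00/mo: n = ⌈−ln(1 − rB₀/P)/ln(1+r)⌉ = 65 payments (last €78.71); total interest = total paid − €5,950.00 = €1,808.71.
At €195.00/mo: 36 payments (last €92.28); total interest €967.28.
Interest saved = €1,808.71 − €967.28 = €841.43.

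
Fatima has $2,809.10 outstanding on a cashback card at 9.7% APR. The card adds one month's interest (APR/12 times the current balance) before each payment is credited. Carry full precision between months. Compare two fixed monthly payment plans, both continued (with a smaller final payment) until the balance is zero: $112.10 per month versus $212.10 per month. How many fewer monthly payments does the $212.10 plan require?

Monthly rate r = 9.7%/12 = 0.808333% = 0.00808333.
At $112.10/mo: n = ⌈−ln(1 − rB₀/P)/ln(1+r)⌉ = 29 payments (last $12.92); total interest = total paid − $2,809.10 = $342.62.
At $212.10/mo: 15 payments (last $13.79); total interest $174.09.
Payments saved = 29 − 15 = 14.

14 fewer payments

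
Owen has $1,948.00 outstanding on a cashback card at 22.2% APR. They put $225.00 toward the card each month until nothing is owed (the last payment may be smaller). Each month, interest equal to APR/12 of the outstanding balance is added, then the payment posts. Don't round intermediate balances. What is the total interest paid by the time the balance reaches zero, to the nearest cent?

$195.05

Monthly rate r = 22.2%/12 = 1.85% = 0.0185.
Payoff takes n = ⌈−ln(1 − rB₀/P)/ln(1+r)⌉ = ⌈9.522⌉ = 10 payments; the last is $118.05.
Total paid = 9·$225.00 + $118.05 = $2,143.05.
Total interest = total paid − principal = $2,143.05 − $1,948.00 = $195.05.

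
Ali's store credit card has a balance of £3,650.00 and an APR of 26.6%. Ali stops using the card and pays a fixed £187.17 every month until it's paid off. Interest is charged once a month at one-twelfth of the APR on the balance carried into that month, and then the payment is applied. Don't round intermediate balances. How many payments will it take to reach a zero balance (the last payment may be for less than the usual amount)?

26 payments

Monthly rate r = 26.6%/12 = 2.21667% = 0.0221667.
Recurrence: B ← B·(1+r) − £187.17.
Month 1: interest £80.91; balance after payment £3,543.74.
Month 2: interest £78.55; balance after payment £3,435.12.
Closed form: n = −ln(1 − rB₀/P)/ln(1+r) = −ln(0.56773)/ln(1.02217) ≈ 25.821, so the balance reaches zero during payment 26.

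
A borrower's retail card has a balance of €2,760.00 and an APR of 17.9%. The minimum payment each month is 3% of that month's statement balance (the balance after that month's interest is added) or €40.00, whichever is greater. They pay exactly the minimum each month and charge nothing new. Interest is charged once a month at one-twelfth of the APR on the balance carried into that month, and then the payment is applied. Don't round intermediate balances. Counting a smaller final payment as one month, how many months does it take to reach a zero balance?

Monthly rate r = 17.9%/12 = 1.49167% = 0.0149167.
While 3% of the post-interest balance exceeds €40.00, each month B ← (B·(1+r))·(1 − 0.03), i.e. B shrinks by the factor (1+r)·0.97 = 0.98447.
This holds for months 1–48. Entering month 49 the balance is €1,302.00; 3% of the post-interest balance is now below €40.00, so the flat €40.00 minimum applies from here.
From month 49 a fixed €40.00 at rate r clears €1,302.00 in 45 more payments. Total: 48 + 45 = 93 months.

93 months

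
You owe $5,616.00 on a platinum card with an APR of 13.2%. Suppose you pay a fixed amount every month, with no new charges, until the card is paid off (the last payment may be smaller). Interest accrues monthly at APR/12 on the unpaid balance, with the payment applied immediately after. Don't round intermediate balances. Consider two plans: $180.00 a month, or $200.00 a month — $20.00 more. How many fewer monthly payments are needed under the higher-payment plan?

5 fewer payments

Monthly rate r = 13.2%/12 = 1.1% = 0.011.
At $180.00/mo: n = ⌈−ln(1 − rB₀/P)/ln(1+r)⌉ = 39 payments (last $76.88); total interest = total paid − $5,616.00 = $1,300.88.
At $200.00/mo: 34 payments (last $154.19); total interest $1,138.19.
Payments saved = 39 − 34 = 5.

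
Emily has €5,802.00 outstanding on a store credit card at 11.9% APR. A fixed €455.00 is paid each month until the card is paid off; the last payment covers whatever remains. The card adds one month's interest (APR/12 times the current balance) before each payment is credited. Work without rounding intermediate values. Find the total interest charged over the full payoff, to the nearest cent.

€432.21

Monthly rate r = 11.9%/12 = 0.991667% = 0.00991667.
Payoff takes n = ⌈−ln(1 − rB₀/P)/ln(1+r)⌉ = ⌈13.701⌉ = 14 payments; the last is €319.21.
Total paid = 13·€455.00 + €319.21 = €6,234.21.
Total interest = total paid − principal = €6,234.21 − €5,802.00 = €432.21.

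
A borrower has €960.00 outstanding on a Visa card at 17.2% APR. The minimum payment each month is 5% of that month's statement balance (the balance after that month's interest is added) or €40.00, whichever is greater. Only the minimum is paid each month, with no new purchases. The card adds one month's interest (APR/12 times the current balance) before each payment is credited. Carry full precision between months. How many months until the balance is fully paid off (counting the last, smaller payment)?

29 months

Monthly rate r = 17.2%/12 = 1.43333% = 0.0143333.
While 5% of the post-interest balance exceeds €40.00, each month B ← (B·(1+r))·(1 − 0.05), i.e. B shrinks by the factor (1+r)·0.95 = 0.96362.
This holds for months 1–6. Entering month 7 the balance is €768.59; 5% of the post-interest balance is now below €40.00, so the flat €40.00 minimum applies from here.
From month 7 a fixed €40.00 at rate r clears €768.59 in 23 more payments. Total: 6 + 23 = 29 months.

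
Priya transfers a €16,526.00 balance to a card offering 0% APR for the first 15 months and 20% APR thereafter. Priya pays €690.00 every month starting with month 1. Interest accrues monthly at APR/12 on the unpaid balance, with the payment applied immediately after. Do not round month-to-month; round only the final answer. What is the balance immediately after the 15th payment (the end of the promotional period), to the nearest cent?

Promo months 1–15 at r₀ = 0%/12 = 0; months 16+ at r₁ = 20%/12 = 0.0166667.
After month 15 (no interest yet): B = €16,526.00 − 15·€690.00 = €6,176.00.

€6,176.00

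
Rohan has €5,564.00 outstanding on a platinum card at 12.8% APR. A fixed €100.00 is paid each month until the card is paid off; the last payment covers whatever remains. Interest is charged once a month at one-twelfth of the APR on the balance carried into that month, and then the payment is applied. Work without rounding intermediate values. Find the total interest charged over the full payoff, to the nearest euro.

€2,920

Monthly rate r = 12.8%/12 = 1.06667% = 0.0106667.
Payoff takes n = ⌈−ln(1 − rB₀/P)/ln(1+r)⌉ = ⌈84.839⌉ = 85 payments; the last is €83.95.
Total paid = 84·€100.00 + €83.95 = €8,483.95.
Total interest = total paid − principal = €8,483.95 − €5,564.00 = €2,919.95.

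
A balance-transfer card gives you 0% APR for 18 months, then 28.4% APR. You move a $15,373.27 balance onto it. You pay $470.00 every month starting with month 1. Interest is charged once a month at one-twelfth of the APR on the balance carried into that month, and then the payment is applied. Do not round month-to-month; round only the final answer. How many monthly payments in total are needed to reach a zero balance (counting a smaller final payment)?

37 payments

Promo months 1–18 at r₀ = 0%/12 = 0; months 19+ at r₁ = 28.4%/12 = 0.0236667.
After month 18 (no interest yet): B = $15,373.27 − 18·$470.00 = $6,913.27.
Then at r₁ with $470.00/mo: n₂ = −ln(1 − r₁·B/P)/ln(1+r₁) ≈ 18.29 → 19 more payments.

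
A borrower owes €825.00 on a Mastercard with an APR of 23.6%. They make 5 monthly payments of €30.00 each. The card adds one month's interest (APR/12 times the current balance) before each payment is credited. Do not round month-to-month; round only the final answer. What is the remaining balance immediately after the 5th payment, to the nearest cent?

€753.36

Monthly rate r = 23.6%/12 = 1.96667% = 0.0196667.
Each month: B ← B·(1+r) − €30.00.
Month 1: interest €16.23; balance after payment €811.23.
Month 2: interest €15.95; balance after payment €797.18.
Month 3: interest €15.68; balance after payment €782.86.
Month 4: interest €15.40; balance after payment €768.25.
Month 5: interest €15.11; balance after payment €753.36.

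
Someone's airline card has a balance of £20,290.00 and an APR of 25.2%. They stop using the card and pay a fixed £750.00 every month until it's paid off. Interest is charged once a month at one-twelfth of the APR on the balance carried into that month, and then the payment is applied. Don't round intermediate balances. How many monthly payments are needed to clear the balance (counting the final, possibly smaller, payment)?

Monthly rate r = 25.2%/12 = 2.1% = 0.021.
Recurrence: B ← B·(1+r) − £750.00.
Month 1: interest £426.09; balance after payment £19,966.09.
Month 2: interest £419.29; balance after payment £19,635.38.
Closed form: n = −ln(1 − rB₀/P)/ln(1+r) = −ln(0.43188)/ln(1.021) ≈ 40.400, so the balance reaches zero during payment 41.

41 payments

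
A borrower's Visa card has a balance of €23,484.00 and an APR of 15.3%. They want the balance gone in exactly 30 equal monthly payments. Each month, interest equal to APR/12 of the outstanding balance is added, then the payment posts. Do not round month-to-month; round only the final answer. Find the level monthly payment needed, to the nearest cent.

Monthly rate r = 15.3%/12 = 1.275% = 0.01275.
Level-payment amortization: P = B₀·r / (1 − (1+r)^(−n)) = 23484.00·0.01275 / (1 − 1.01275^(−30)).
Denominator 1 − (1+r)^(−30) = 0.316194729.
P = 299.421 / 0.316194729 ≈ 946.95.

€946.95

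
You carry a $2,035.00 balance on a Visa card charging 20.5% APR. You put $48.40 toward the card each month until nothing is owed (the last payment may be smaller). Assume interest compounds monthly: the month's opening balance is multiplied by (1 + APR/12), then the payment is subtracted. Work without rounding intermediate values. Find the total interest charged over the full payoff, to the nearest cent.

$1,584.78

Monthly rate r = 20.5%/12 = 1.70833% = 0.0170833.
Payoff takes n = ⌈−ln(1 − rB₀/P)/ln(1+r)⌉ = ⌈74.787⌉ = 75 payments; the last is $38.18.
Total paid = 74·$48.40 + $38.18 = $3,619.78.
Total interest = total paid − principal = $3,619.78 − $2,035.00 = $1,584.78.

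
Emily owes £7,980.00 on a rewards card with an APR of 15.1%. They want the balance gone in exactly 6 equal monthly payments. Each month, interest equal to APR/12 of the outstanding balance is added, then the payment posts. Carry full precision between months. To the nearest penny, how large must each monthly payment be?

Monthly rate r = 15.1%/12 = 1.25833% = 0.0125833.
Level-payment amortization: P = B₀·r / (1 − (1+r)^(−n)) = 7980.00·0.0125833 / (1 − 1.01258^(−6)).
Denominator 1 − (1+r)^(−6) = 0.07228335.
P = 100.415 / 0.07228335 ≈ 1389.19.

£1,389.19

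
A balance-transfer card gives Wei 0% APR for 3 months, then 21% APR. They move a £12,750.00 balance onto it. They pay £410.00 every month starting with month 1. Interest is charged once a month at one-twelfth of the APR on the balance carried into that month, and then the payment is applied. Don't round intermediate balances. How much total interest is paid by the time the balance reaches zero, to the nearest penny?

Promo months 1–3 at r₀ = 0%/12 = 0; months 4+ at r₁ = 21%/12 = 0.0175.
After month 3 (no interest yet): B = £12,750.00 − 3·£410.00 = £11,520.00.
Then at r₁ with £410.00/mo: n₂ = −ln(1 − r₁·B/P)/ln(1+r₁) ≈ 39.01 → 40 more payments.
Total paid = 42·£410.00 + £2.41 = £17,222.41; interest = £17,222.41 − £12,750.00 = £4,472.41.

£4,472.41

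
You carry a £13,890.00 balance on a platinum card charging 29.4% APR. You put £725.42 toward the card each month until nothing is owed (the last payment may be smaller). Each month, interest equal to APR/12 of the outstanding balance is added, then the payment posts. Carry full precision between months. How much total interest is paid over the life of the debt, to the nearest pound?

£5,089

Monthly rate r = 29.4%/12 = 2.45% = 0.0245.
Payoff takes n = ⌈−ln(1 − rB₀/P)/ln(1+r)⌉ = ⌈26.161⌉ = 27 payments; the last is £117.68.
Total paid = 26·£725.42 + £117.68 = £18,978.60.
Total interest = total paid − principal = £18,978.60 − £13,890.00 = £5,088.60.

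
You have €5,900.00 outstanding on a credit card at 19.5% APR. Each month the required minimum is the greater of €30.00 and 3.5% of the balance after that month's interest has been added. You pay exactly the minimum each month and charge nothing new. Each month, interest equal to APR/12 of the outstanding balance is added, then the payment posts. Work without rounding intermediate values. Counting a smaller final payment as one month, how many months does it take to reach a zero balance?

138 months

Monthly rate r = 19.5%/12 = 1.625% = 0.01625.
While 3.5% of the post-interest balance exceeds €30.00, each month B ← (B·(1+r))·(1 − 0.035), i.e. B shrinks by the factor (1+r)·0.965 = 0.98068.
This holds for months 1–100. Entering month 101 the balance is €838.76; 3.5% of the post-interest balance is now below €30.00, so the flat €30.00 minimum applies from here.
From month 101 a fixed €30.00 at rate r clears €838.76 in 38 more payments. Total: 100 + 38 = 138 months.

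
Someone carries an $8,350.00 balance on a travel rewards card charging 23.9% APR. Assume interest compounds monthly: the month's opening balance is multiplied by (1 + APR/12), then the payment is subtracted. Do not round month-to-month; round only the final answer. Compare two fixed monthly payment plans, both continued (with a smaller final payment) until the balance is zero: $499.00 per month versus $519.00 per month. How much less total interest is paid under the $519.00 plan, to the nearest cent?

$90.98

Monthly rate r = 23.9%/12 = 1.99167% = 0.0199167.
At $499.00/mo: n = ⌈−ln(1 − rB₀/P)/ln(1+r)⌉ = 21 payments (last $278.51); total interest = total paid − $8,350.00 = $1,908.51.
At $519.00/mo: 20 payments (last $306.53); total interest $1,817.53.
Interest saved = $1,908.51 − $1,817.53 = $90.98.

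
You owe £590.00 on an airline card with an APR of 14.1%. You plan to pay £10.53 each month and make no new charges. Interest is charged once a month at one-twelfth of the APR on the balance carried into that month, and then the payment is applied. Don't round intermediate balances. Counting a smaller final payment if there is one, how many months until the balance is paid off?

92 months

Monthly rate r = 14.1%/12 = 1.175% = 0.01175.
Recurrence: B ← B·(1+r) − £10.53.
Month 1: interest £6.93; balance after payment £586.40.
Month 2: interest £6.89; balance after payment £582.76.
Closed form: n = −ln(1 − rB₀/P)/ln(1+r) = −ln(0.34164)/ln(1.01175) ≈ 91.939, so the balance reaches zero during payment 92.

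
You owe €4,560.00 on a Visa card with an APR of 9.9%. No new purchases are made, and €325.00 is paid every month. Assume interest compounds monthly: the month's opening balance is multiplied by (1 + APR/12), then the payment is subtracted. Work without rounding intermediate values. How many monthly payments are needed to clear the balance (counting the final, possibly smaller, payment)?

Monthly rate r = 9.9%/12 = 0.825% = 0.00825.
Recurrence: B ← B·(1+r) − €325.00.
Month 1: interest €37.62; balance after payment €4,272.62.
Month 2: interest €35.25; balance after payment €3,982.87.
Closed form: n = −ln(1 − rB₀/P)/ln(1+r) = −ln(0.88425)/ln(1.00825) ≈ 14.973, so the balance reaches zero during payment 15.

15 months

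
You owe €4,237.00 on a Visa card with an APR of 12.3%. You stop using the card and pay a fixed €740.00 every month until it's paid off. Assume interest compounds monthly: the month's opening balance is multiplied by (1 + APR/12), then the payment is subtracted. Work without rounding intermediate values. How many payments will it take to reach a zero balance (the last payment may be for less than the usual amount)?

Monthly rate r = 12.3%/12 = 1.025% = 0.01025.
Recurrence: B ← B·(1+r) − €740.00.
Month 1: interest €43.43; balance after payment €3,540.43.
Month 2: interest €36.29; balance after payment €2,836.72.
Month 3: interest €29.08; balance after payment €2,125.80.
Month 4: interest €21.79; balance after payment €1,407.58.
Month 5: interest €14.43; balance after payment €682.01.
Month 6: interest €6.99; balance after payment €0.00.

6 months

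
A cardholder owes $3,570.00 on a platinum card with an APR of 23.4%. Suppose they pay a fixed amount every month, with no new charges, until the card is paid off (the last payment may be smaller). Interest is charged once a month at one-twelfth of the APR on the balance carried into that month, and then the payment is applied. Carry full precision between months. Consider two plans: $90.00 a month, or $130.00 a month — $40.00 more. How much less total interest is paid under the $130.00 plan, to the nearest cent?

Monthly rate r = 23.4%/12 = 1.95% = 0.0195.
At $90.00/mo: n = ⌈−ln(1 − rB₀/P)/ln(1+r)⌉ = 77 payments (last $80.59); total interest = total paid − $3,570.00 = $3,350.59.
At $130.00/mo: 40 payments (last $91.90); total interest $1,591.90.
Interest saved = $3,350.59 − $1,591.90 = $1,758.69.

$1,758.69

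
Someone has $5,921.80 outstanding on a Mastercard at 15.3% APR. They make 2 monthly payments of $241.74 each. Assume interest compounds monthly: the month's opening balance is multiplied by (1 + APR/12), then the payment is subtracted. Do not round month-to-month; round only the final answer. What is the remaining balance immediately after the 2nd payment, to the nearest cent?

Monthly rate r = 15.3%/12 = 1.275% = 0.01275.
Each month: B ← B·(1+r) − $241.74.
Month 1: interest $75.50; balance after payment $5,755.56.
Month 2: interest $73.38; balance after payment $5,587.21.

$5,587.21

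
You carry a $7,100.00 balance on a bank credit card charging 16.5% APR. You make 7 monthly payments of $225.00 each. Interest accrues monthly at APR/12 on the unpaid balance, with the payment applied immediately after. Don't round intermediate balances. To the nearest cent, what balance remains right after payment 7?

Monthly rate r = 16.5%/12 = 1.375% = 0.01375.
Each month: B ← B·(1+r) − $225.00.
Month 1: interest $97.62; balance after payment $6,972.62.
Month 2: interest $95.87; balance after payment $6,843.50.
Month 3: interest $94.10; balance after payment $6,712.60.
Month 4: interest $92.30; balance after payment $6,579.89.
Month 5: interest $90.47; balance after payment $6,445.37.
Month 6: interest $88.62; balance after payment $6,308.99.
Month 7: interest $86.75; balance after payment $6,170.74.

$6,170.74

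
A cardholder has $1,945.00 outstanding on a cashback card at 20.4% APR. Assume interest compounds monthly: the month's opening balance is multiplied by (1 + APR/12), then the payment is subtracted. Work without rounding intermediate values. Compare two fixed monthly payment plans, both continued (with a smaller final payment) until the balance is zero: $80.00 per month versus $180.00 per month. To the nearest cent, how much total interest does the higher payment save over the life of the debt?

$363.57

Monthly rate r = 20.4%/12 = 1.7% = 0.017.
At $80.00/mo: n = ⌈−ln(1 − rB₀/P)/ln(1+r)⌉ = 32 payments (last $50.90); total interest = total paid − $1,945.00 = $585.90.
At $180.00/mo: 13 payments (last $7.33); total interest $222.33.
Interest saved = $585.90 − $222.33 = $363.57.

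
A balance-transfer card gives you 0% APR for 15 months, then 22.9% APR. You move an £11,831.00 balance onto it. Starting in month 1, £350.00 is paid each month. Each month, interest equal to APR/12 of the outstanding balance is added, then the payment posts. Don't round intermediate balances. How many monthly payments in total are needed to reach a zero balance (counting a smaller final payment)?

39 payments

Promo months 1–15 at r₀ = 0%/12 = 0; months 16+ at r₁ = 22.9%/12 = 0.0190833.
After month 15 (no interest yet): B = £11,831.00 − 15·£350.00 = £6,581.00.
Then at r₁ with £350.00/mo: n₂ = −ln(1 − r₁·B/P)/ln(1+r₁) ≈ 23.51 → 24 more payments.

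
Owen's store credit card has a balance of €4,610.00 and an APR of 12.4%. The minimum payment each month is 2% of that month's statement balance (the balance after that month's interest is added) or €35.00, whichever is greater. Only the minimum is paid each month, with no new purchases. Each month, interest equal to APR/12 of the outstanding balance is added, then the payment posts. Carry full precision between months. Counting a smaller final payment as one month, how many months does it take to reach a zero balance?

Monthly rate r = 12.4%/12 = 1.03333% = 0.0103333.
While 2% of the post-interest balance exceeds €35.00, each month B ← (B·(1+r))·(1 − 0.02), i.e. B shrinks by the factor (1+r)·0.98 = 0.99013.
This holds for months 1–99. Entering month 100 the balance is €1,726.18; 2% of the post-interest balance is now below €35.00, so the flat €35.00 minimum applies from here.
From month 100 a fixed €35.00 at rate r clears €1,726.18 in 70 more payments. Total: 99 + 70 = 169 months.

169 months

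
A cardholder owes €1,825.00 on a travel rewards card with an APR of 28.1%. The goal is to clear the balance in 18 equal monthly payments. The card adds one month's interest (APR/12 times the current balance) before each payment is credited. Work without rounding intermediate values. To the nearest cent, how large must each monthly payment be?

Monthly rate r = 28.1%/12 = 2.34167% = 0.0234167.
Level-payment amortization: P = B₀·r / (1 − (1+r)^(−n)) = 1825.00·0.0234167 / (1 − 1.02342^(−18)).
Denominator 1 − (1+r)^(−18) = 0.340742219.
P = 42.7354 / 0.340742219 ≈ 125.42.

€125.42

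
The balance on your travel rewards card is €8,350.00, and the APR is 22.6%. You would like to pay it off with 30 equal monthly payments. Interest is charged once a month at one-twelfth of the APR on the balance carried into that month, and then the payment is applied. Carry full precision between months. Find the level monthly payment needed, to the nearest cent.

€366.87

Monthly rate r = 22.6%/12 = 1.88333% = 0.0188333.
Level-payment amortization: P = B₀·r / (1 − (1+r)^(−n)) = 8350.00·0.0188333 / (1 − 1.01883^(−30)).
Denominator 1 − (1+r)^(−30) = 0.428645519.
P = 157.258 / 0.428645519 ≈ 366.87.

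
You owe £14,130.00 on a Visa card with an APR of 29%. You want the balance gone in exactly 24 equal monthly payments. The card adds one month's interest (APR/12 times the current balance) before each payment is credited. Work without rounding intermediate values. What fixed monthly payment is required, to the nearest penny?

£782.79

Monthly rate r = 29%/12 = 2.41667% = 0.0241667.
Level-payment amortization: P = B₀·r / (1 − (1+r)^(−n)) = 14130.00·0.0241667 / (1 − 1.02417^(−24)).
Denominator 1 − (1+r)^(−24) = 0.436226425.
P = 341.475 / 0.436226425 ≈ 782.79.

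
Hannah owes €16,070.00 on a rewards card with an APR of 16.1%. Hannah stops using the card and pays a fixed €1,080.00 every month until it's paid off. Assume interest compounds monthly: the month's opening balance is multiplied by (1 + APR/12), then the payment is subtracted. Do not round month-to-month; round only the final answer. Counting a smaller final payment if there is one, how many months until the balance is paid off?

Monthly rate r = 16.1%/12 = 1.34167% = 0.0134167.
Recurrence: B ← B·(1+r) − €1,080.00.
Month 1: interest €215.61; balance after payment €15,205.61.
Month 2: interest €204.01; balance after payment €14,329.61.
Closed form: n = −ln(1 − rB₀/P)/ln(1+r) = −ln(0.80036)/ln(1.01342) ≈ 16.709, so the balance reaches zero during payment 17.

17 months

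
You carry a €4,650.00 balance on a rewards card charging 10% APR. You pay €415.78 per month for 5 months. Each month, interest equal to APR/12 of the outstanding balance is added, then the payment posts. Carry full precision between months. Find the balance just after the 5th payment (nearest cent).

Monthly rate r = 10%/12 = 0.833333% = 0.00833333.
Each month: B ← B·(1+r) − €415.78.
Month 1: interest €38.75; balance after payment €4,272.97.
Month 2: interest €35.61; balance after payment €3,892.80.
Month 3: interest €32.44; balance after payment €3,509.46.
Month 4: interest €29.25; balance after payment €3,122.92.
Month 5: interest €26.02; balance after payment €2,733.17.

€2,733.17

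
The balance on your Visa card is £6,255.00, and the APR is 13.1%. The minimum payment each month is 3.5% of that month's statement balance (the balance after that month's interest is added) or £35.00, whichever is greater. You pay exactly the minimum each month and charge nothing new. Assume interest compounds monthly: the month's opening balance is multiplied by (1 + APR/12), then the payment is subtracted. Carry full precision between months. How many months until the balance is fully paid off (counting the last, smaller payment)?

Monthly rate r = 13.1%/12 = 1.09167% = 0.0109167.
While 3.5% of the post-interest balance exceeds £35.00, each month B ← (B·(1+r))·(1 − 0.035), i.e. B shrinks by the factor (1+r)·0.965 = 0.97553.
This holds for months 1–75. Entering month 76 the balance is £975.95; 3.5% of the post-interest balance is now below £35.00, so the flat £35.00 minimum applies from here.
From month 76 a fixed £35.00 at rate r clears £975.95 in 34 more payments. Total: 75 + 34 = 109 months.

109 months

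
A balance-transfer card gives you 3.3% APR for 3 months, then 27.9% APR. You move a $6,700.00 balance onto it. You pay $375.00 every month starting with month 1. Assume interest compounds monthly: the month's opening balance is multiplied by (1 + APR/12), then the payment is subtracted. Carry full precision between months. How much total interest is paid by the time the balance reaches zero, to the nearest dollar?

Promo months 1–3 at r₀ = 3.3%/12 = 0.00275; months 4+ at r₁ = 27.9%/12 = 0.02325.
After month 3: iterate B ← B·(1+r₀) − $375.00 for 3 months → $5,627.33.
Then at r₁ with $375.00/mo: n₂ = −ln(1 − r₁·B/P)/ln(1+r₁) ≈ 18.67 → 19 more payments.
Total paid = 21·$375.00 + $251.80 = $8,126.80; interest = $8,126.80 − $6,700.00 = $1,426.80.

$1,427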